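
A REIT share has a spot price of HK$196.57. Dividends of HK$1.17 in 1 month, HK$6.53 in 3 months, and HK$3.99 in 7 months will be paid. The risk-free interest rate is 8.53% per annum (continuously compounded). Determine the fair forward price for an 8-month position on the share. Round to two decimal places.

HK$196.06

PV(dividends) I = 1.17·e^(−0.0853·1/12) + 6.53·e^(−0.0853·3/12) + 3.99·e^(−0.0853·7/12)
I = 1.1617 + 6.3922 + 3.7963 = 11.3502
F = (S − I)·e^(rT) = (196.57 − 11.3502) · e^(0.0853·8/12)
= 185.2198 · e^0.056867 = 185.2198 × 1.058515 = HK$196.06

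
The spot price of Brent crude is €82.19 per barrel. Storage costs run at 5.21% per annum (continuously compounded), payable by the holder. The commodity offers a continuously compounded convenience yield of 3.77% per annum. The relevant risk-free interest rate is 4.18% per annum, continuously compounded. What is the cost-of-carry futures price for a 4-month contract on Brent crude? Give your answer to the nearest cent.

€83.74 per barrel

Net carry = r + u − y = 0.0418 + 0.0521 − 0.0377 = 0.0562
F = S·e^((r+u−y)T) = 82.19 · e^(0.0562 × 4/12) = 82.19 · e^0.018733
= 82.19 × 1.018910 = €83.74 per barrel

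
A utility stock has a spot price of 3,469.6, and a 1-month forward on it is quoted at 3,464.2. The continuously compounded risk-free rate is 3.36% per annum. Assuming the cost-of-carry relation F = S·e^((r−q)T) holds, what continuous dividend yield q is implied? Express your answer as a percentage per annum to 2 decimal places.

5.23%

From F = S·e^((r−q)T): (r − q) = ln(F/S)/T
ln(3464.2/3469.6) = ln(0.998444) = -0.001557
(r − q) = -0.001557 / (1/12) = -0.018684
q = r − ln(F/S)/T = 0.0336 + 0.018684 = 0.052284
q = 5.23%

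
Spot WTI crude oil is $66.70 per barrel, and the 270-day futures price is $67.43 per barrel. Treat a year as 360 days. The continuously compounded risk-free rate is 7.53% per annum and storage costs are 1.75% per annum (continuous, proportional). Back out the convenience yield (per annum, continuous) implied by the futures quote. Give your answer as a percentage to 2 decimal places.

7.83%

F = S·e^((r+u−y)T) ⇒ (r+u−y) = ln(F/S)/T
ln(67.43/66.70) = 0.010885; /T ⇒ 0.014513
y = r + u − ln(F/S)/T = 0.0753 + 0.0175 − 0.014513 = 0.078287
y = 7.83%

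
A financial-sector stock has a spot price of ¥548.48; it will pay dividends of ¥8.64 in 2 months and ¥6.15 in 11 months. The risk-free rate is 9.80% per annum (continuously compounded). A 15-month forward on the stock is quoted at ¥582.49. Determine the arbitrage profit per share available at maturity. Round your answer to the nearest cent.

¥21.51 per share

PV(dividends) I = 8.64·e^(−0.0980·2/12) + 6.15·e^(−0.0980·11/12) = 14.1216
Fair forward F* = (S − I)·e^(rT) = (548.48 − 14.1216)·e^0.122500 = 534.3584 × 1.130319 = 603.9955
Market ¥582.49 < fair 603.9955: forward underpriced → reverse cash-and-carry (short the stock, invest proceeds at r, pay the dividends, go long the forward).
Profit at T = |F_mkt − F*| = |582.49 − 603.9955| = ¥21.51 per share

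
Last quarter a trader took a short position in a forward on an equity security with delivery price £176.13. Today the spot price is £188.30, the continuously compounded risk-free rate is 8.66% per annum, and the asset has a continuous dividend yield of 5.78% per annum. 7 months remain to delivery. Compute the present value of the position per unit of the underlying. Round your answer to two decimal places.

-£14.60

Current fair forward for the remaining 7 months: F = S·e^((r − q)·T), (r − q) = 0.0866 − 0.0578 = 0.0288
F = 188.30 · e^(0.0288 × 7/12) = 188.30 × 1.016942 = 191.4902
Value of long forward = (F − K)·e^(−rT) = (191.4902 − 176.13) · e^(−0.0866·7/12)
= 15.3602 × 0.950738 = 14.60
Short position value = −(long value) = -£14.60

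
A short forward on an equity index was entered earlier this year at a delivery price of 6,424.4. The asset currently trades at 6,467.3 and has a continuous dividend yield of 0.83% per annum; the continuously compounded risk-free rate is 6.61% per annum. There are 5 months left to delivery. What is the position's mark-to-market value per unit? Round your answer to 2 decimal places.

Current fair forward for the remaining 5 months: F = S·e^((r − q)·T), (r − q) = 0.0661 − 0.0083 = 0.0578
F = 6467.3 · e^(0.0578 × 5/12) = 6467.3 × 1.02437568 = 6624.9448
Value of long forward = (F − K)·e^(−rT) = (6624.9448 − 6424.4) · e^(−0.0661·5/12)
= 200.5448 × 0.97283415 = 195.10
Short position value = −(long value) = -195.10

-195.10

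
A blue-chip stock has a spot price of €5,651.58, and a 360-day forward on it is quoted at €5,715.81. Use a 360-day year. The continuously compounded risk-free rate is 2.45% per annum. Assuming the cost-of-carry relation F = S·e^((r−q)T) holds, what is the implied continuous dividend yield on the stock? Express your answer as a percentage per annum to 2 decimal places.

From F = S·e^((r−q)T): (r − q) = ln(F/S)/T
ln(5715.81/5651.58) = ln(1.011365) = 0.011301
(r − q) = 0.011301 / (360/360) = 0.011301
q = r − ln(F/S)/T = 0.0245 − 0.011301 = 0.013199
q = 1.32%

1.32%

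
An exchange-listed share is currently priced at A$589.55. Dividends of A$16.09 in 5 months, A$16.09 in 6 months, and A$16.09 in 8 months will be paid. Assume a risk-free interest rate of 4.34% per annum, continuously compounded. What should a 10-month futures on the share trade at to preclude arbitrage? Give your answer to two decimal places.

A$562.35

PV(dividends) I = 16.09·e^(−0.0434·5/12) + 16.09·e^(−0.0434·6/12) + 16.09·e^(−0.0434·8/12)
I = 15.8017 + 15.7446 + 15.6311 = 47.1774
F = (S − I)·e^(rT) = (589.55 − 47.1774) · e^(0.0434·10/12)
= 542.3726 · e^0.036167 = 542.3726 × 1.036829 = A$562.35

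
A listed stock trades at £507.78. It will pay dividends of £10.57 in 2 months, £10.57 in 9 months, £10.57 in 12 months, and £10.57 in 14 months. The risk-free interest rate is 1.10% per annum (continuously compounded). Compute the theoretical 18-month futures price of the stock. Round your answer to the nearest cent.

PV(dividends) I = 10.57·e^(−0.0110·2/12) + 10.57·e^(−0.0110·9/12) + 10.57·e^(−0.0110·12/12) + 10.57·e^(−0.0110·14/12)
I = 10.5506 + 10.4832 + 10.4544 + 10.4352 = 41.9234
F = (S − I)·e^(rT) = (507.78 − 41.9234) · e^(0.0110·18/12)
= 465.8566 · e^0.016500 = 465.8566 × 1.016637 = £473.61

£473.61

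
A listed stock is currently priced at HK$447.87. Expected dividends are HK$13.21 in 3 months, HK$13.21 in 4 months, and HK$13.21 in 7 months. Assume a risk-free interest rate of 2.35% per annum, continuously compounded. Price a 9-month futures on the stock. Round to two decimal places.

HK$415.87

PV(dividends) I = 13.21·e^(−0.0235·3/12) + 13.21·e^(−0.0235·4/12) + 13.21·e^(−0.0235·7/12)
I = 13.1326 + 13.1069 + 13.0301 = 39.2696
F = (S − I)·e^(rT) = (447.87 − 39.2696) · e^(0.0235·9/12)
= 408.6004 · e^0.017625 = 408.6004 × 1.017781 = HK$415.87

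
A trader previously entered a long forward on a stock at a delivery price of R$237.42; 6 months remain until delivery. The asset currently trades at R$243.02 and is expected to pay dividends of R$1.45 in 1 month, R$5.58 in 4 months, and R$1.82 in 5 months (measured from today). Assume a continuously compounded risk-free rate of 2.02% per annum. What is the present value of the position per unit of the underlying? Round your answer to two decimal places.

PV(remaining dividends) I = 1.45·e^(−0.0202·1/12) + 5.58·e^(−0.0202·4/12) + 1.82·e^(−0.0202·5/12) = 8.7949
Current forward F = (S − I)·e^(rT) = (243.02 − 8.7949)·e^(0.0202·6/12) = 234.2251 × 1.010151 = 236.6027
Value (long) = (F − K)·e^(−rT) = (236.6027 − 237.42) × 0.989951 = -0.8091
Value = -R$0.81

-R$0.81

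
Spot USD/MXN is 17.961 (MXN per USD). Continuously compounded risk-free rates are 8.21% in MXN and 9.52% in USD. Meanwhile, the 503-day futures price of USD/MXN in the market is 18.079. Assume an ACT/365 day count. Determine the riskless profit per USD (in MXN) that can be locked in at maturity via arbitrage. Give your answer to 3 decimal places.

Fair futures: F* = S·e^(carry·T), with carry = (r_MXN − r_USD) = 0.0821 − 0.0952 = -0.0131
F* = 17.961 · e^(-0.0131 × 503/365) = 17.961 · e^-0.018053 = 17.961 × 0.982109 = 17.6397
Market 18.079 > fair 17.6397: forward overpriced → cash-and-carry (buy spot, short the forward).
At maturity, profit = |F_mkt − F*| = |18.079 − 17.6397| = 0.439 per USD (in MXN)

0.439 per USD (in MXN)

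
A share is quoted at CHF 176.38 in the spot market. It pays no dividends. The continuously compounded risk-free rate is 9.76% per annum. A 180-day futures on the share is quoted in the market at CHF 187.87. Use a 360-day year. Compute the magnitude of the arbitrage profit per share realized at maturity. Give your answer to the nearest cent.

CHF 2.67 per share

Fair futures: F* = S·e^(carry·T), with carry = r = 0.0976
F* = 176.38 · e^(0.0976 × 180/360) = 176.38 · e^0.048800 = 176.38 × 1.050010 = CHF 185.2008
Market CHF 187.87 > fair CHF 185.2008: forward overpriced → cash-and-carry (buy spot, short the forward).
At maturity, profit = |F_mkt − F*| = |187.87 − 185.2008| = CHF 2.67 per share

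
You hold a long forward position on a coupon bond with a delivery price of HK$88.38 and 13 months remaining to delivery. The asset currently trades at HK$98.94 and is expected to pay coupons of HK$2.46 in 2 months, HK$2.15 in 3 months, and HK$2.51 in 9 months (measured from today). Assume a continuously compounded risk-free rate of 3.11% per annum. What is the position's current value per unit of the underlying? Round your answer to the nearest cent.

HK$6.46

PV(remaining coupons) I = 2.46·e^(−0.0311·2/12) + 2.15·e^(−0.0311·3/12) + 2.51·e^(−0.0311·9/12) = 7.0328
Current forward F = (S − I)·e^(rT) = (98.94 − 7.0328)·e^(0.0311·13/12) = 91.9072 × 1.034266 = 95.0565
Value (long) = (F − K)·e^(−rT) = (95.0565 − 88.38) × 0.966870 = 6.4553
Value = HK$6.46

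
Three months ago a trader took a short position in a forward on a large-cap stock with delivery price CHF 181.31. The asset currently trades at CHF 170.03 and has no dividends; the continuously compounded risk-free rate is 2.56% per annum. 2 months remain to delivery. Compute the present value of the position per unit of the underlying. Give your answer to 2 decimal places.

Current fair forward for the remaining 2 months: F = S·e^(r·T), r = 0.0256
F = 170.03 · e^(0.0256 × 2/12) = 170.03 × 1.004276 = 170.7570
Value of long forward = (F − K)·e^(−rT) = (170.7570 − 181.31) · e^(−0.0256·2/12)
= -10.5530 × 0.995742 = -10.51
Short position value = −(long value) = CHF 10.51

CHF 10.51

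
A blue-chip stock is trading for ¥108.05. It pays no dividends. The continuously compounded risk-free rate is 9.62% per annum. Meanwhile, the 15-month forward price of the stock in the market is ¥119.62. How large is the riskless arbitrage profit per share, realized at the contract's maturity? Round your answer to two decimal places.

Fair forward: F* = S·e^(carry·T), with carry = r = 0.0962
F* = 108.05 · e^(0.0962 × 15/12) = 108.05 · e^0.120250 = 108.05 × 1.127779 = ¥121.8565
Market ¥119.62 < fair ¥121.8565: forward underpriced → reverse cash-and-carry (short spot, go long the forward).
At maturity, profit = |F_mkt − F*| = |119.62 − 121.8565| = ¥2.24 per share

¥2.24 per share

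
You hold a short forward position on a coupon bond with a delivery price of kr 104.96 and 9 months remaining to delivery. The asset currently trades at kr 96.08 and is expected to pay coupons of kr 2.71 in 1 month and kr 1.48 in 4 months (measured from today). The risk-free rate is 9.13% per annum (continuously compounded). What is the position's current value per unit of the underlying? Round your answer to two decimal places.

PV(remaining coupons) I = 2.71·e^(−0.0913·1/12) + 1.48·e^(−0.0913·4/12) = 4.1251
Current forward F = (S − I)·e^(rT) = (96.08 − 4.1251)·e^(0.0913·9/12) = 91.9549 × 1.070874 = 98.4721
Value (long) = (F − K)·e^(−rT) = (98.4721 − 104.96) × 0.933817 = -6.0585
Short position value = −(long value) = kr 6.06

kr 6.06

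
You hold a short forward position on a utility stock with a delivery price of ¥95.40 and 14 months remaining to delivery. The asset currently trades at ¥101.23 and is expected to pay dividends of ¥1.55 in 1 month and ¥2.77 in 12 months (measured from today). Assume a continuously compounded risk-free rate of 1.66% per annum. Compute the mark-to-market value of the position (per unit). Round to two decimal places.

PV(remaining dividends) I = 1.55·e^(−0.0166·1/12) + 2.77·e^(−0.0166·12/12) = 4.2723
Current forward F = (S − I)·e^(rT) = (101.23 − 4.2723)·e^(0.0166·14/12) = 96.9577 × 1.019555 = 98.8537
Value (long) = (F − K)·e^(−rT) = (98.8537 − 95.40) × 0.980820 = 3.3875
Short position value = −(long value) = -¥3.39

-¥3.39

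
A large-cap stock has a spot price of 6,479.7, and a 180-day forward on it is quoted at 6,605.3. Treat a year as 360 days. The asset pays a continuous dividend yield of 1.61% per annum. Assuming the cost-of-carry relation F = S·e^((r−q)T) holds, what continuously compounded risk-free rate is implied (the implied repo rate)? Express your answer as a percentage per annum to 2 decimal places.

5.45%

From F = S·e^((r−q)T): (r − q) = ln(F/S)/T
ln(6605.3/6479.7) = ln(1.019384) = 0.019199
(r − q) = 0.019199 / (180/360) = 0.038398
r = ln(F/S)/T + q = 0.038398 + 0.0161 = 0.054498
r = 5.45%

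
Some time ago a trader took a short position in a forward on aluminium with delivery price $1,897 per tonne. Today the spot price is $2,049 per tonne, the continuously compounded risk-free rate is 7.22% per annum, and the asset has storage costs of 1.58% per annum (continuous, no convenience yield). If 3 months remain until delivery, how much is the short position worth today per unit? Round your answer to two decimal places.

-$194.04 per tonne

Current fair forward for the remaining 3 months: F = S·e^((r + u)·T), (r + u) = 0.0722 + 0.0158 = 0.0880
F = 2049 · e^(0.0880 × 3/12) = 2049 × 1.02224378 = 2094.5775
Value of long forward = (F − K)·e^(−rT) = (2094.5775 − 1897) · e^(−0.0722·3/12)
= 197.5775 × 0.98211193 = 194.04
Short position value = −(long value) = -$194.04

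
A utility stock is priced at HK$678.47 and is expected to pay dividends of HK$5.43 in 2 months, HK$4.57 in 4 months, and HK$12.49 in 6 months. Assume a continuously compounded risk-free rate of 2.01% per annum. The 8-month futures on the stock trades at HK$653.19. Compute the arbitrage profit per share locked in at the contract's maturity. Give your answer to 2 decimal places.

PV(dividends) I = 5.43·e^(−0.0201·2/12) + 4.57·e^(−0.0201·4/12) + 12.49·e^(−0.0201·6/12) = 22.3164
Fair futures F* = (S − I)·e^(rT) = (678.47 − 22.3164)·e^0.013400 = 656.1536 × 1.013490 = 665.0051
Market HK$653.19 < fair 665.0051: forward underpriced → reverse cash-and-carry (short the stock, invest proceeds at r, pay the dividends, go long the forward).
Profit at T = |F_mkt − F*| = |653.19 − 665.0051| = HK$11.82 per share

HK$11.82 per share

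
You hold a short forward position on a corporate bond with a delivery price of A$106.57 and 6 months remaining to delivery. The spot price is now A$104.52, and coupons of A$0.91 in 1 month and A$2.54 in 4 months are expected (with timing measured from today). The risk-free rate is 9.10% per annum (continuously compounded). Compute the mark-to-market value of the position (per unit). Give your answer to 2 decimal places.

PV(remaining coupons) I = 0.91·e^(−0.0910·1/12) + 2.54·e^(−0.0910·4/12) = 3.3672
Current forward F = (S − I)·e^(rT) = (104.52 − 3.3672)·e^(0.0910·6/12) = 101.1528 × 1.046551 = 105.8616
Value (long) = (F − K)·e^(−rT) = (105.8616 − 106.57) × 0.955520 = -0.6769
Short position value = −(long value) = A$0.68

A$0.68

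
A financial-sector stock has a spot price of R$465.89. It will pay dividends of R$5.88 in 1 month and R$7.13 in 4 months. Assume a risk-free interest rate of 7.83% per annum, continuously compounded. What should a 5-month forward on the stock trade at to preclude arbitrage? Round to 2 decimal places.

R$468.13

PV(dividends) I = 5.88·e^(−0.0783·1/12) + 7.13·e^(−0.0783·4/12)
I = 5.8418 + 6.9463 = 12.7881
F = (S − I)·e^(rT) = (465.89 − 12.7881) · e^(0.0783·5/12)
= 453.1019 · e^0.032625 = 453.1019 × 1.033163 = R$468.13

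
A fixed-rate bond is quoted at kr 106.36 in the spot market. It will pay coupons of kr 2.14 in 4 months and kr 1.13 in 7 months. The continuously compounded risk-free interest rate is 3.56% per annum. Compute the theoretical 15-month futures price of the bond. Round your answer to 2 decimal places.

PV(coupons) I = 2.14·e^(−0.0356·4/12) + 1.13·e^(−0.0356·7/12)
I = 2.1148 + 1.1068 = 3.2216
F = (S − I)·e^(rT) = (106.36 − 3.2216) · e^(0.0356·15/12)
= 103.1384 · e^0.044500 = 103.1384 × 1.045505 = kr 107.83

kr 107.83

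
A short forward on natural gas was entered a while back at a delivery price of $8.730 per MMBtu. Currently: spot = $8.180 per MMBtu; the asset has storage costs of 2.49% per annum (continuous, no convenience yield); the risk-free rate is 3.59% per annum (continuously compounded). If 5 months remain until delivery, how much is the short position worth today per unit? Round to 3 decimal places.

$0.335 per MMBtu

Current fair forward for the remaining 5 months: F = S·e^((r + u)·T), (r + u) = 0.0359 + 0.0249 = 0.0608
F = 8.180 · e^(0.0608 × 5/12) = 8.180 × 1.025657 = 8.3899
Value of long forward = (F − K)·e^(−rT) = (8.3899 − 8.730) · e^(−0.0359·5/12)
= -0.3401 × 0.985153 = -0.335
Short position value = −(long value) = $0.335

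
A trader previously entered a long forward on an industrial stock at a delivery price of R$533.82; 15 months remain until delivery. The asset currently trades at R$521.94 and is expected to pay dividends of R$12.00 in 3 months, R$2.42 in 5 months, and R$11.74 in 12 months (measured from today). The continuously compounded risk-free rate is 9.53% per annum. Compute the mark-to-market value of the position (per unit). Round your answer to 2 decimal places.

PV(remaining dividends) I = 12.00·e^(−0.0953·3/12) + 2.42·e^(−0.0953·5/12) + 11.74·e^(−0.0953·12/12) = 24.7161
Current forward F = (S − I)·e^(rT) = (521.94 − 24.7161)·e^(0.0953·15/12) = 497.2239 × 1.126511 = 560.1282
Value (long) = (F − K)·e^(−rT) = (560.1282 − 533.82) × 0.887697 = 23.3537
Value = R$23.35

R$23.35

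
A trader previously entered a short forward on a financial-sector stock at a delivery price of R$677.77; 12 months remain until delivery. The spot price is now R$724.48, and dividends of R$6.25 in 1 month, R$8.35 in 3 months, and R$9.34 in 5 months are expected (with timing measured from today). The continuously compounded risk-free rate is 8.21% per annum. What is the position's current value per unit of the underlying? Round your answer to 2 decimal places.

PV(remaining dividends) I = 6.25·e^(−0.0821·1/12) + 8.35·e^(−0.0821·3/12) + 9.34·e^(−0.0821·5/12) = 23.4136
Current forward F = (S − I)·e^(rT) = (724.48 − 23.4136)·e^(0.0821·12/12) = 701.0664 × 1.085564 = 761.0524
Value (long) = (F − K)·e^(−rT) = (761.0524 − 677.77) × 0.921180 = 76.7181
Short position value = −(long value) = -R$76.72

-R$76.72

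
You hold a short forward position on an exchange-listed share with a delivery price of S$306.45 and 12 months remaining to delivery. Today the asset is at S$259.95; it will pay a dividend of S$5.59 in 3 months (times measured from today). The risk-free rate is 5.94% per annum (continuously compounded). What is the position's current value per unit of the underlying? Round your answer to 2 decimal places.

PV(remaining dividends) I = 5.59·e^(−0.0594·3/12) = 5.5076
Current forward F = (S − I)·e^(rT) = (259.95 − 5.5076)·e^(0.0594·12/12) = 254.4424 × 1.061200 = 270.0143
Value (long) = (F − K)·e^(−rT) = (270.0143 − 306.45) × 0.942330 = -34.3345
Short position value = −(long value) = S$34.33

S$34.33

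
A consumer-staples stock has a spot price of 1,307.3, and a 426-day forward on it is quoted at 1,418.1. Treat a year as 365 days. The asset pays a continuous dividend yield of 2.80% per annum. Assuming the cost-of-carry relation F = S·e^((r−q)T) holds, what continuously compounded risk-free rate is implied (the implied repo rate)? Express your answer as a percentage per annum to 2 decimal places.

9.77%

From F = S·e^((r−q)T): (r − q) = ln(F/S)/T
ln(1418.1/1307.3) = ln(1.084755) = 0.081354
(r − q) = 0.081354 / (426/365) = 0.069705
r = ln(F/S)/T + q = 0.069705 + 0.0280 = 0.097705
r = 9.77%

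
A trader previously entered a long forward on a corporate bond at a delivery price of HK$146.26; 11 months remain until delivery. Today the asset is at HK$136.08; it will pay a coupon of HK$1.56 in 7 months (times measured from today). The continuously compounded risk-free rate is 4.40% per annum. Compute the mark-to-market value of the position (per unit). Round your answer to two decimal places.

PV(remaining coupons) I = 1.56·e^(−0.0440·7/12) = 1.5205
Current forward F = (S − I)·e^(rT) = (136.08 − 1.5205)·e^(0.0440·11/12) = 134.5595 × 1.041158 = 140.0977
Value (long) = (F − K)·e^(−rT) = (140.0977 − 146.26) × 0.960469 = -5.9187
Value = -HK$5.92

-HK$5.92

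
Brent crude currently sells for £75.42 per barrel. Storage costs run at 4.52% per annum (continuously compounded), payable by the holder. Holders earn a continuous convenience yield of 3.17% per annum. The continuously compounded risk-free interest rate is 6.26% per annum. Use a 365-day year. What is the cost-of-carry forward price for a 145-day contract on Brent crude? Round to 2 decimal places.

£77.73 per barrel

Net carry = r + u − y = 0.0626 + 0.0452 − 0.0317 = 0.0761
F = S·e^((r+u−y)T) = 75.42 · e^(0.0761 × 145/365) = 75.42 · e^0.030232
= 75.42 × 1.030694 = £77.73 per barrel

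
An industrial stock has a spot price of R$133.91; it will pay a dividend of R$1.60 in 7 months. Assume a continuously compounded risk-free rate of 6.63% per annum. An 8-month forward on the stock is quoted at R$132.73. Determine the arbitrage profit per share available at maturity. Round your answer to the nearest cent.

PV(dividends) I = 1.60·e^(−0.0663·7/12) = 1.5393
Fair forward F* = (S − I)·e^(rT) = (133.91 − 1.5393)·e^0.044200 = 132.3707 × 1.045191 = 138.3527
Market R$132.73 < fair 138.3527: forward underpriced → reverse cash-and-carry (short the stock, invest proceeds at r, pay the dividends, go long the forward).
Profit at T = |F_mkt − F*| = |132.73 − 138.3527| = R$5.62 per share

R$5.62 per share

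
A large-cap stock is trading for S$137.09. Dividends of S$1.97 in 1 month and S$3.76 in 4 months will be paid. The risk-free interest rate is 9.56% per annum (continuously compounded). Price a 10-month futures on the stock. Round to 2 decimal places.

PV(dividends) I = 1.97·e^(−0.0956·1/12) + 3.76·e^(−0.0956·4/12)
I = 1.9544 + 3.6421 = 5.5965
F = (S − I)·e^(rT) = (137.09 − 5.5965) · e^(0.0956·10/12)
= 131.4935 · e^0.079667 = 131.4935 × 1.082926 = S$142.40

S$142.40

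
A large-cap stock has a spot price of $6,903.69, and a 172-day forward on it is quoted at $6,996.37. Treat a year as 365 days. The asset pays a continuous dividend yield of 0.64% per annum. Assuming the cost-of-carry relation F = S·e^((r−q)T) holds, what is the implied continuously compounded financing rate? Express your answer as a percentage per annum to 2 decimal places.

3.47%

From F = S·e^((r−q)T): (r − q) = ln(F/S)/T
ln(6996.37/6903.69) = ln(1.013425) = 0.013336
(r − q) = 0.013336 / (172/365) = 0.028300
r = ln(F/S)/T + q = 0.028300 + 0.0064 = 0.034700
r = 3.47%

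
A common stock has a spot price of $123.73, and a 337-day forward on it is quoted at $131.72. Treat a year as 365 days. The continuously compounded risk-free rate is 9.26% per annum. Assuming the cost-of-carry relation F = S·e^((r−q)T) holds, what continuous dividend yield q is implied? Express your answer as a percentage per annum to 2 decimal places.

2.48%

From F = S·e^((r−q)T): (r − q) = ln(F/S)/T
ln(131.72/123.73) = ln(1.064576) = 0.062577
(r − q) = 0.062577 / (337/365) = 0.067776
q = r − ln(F/S)/T = 0.0926 − 0.067776 = 0.024824
q = 2.48%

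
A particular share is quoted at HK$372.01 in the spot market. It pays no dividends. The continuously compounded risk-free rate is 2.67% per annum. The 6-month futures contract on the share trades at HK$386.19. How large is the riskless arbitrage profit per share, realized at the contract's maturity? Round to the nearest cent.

HK$9.18 per share

Fair futures: F* = S·e^(carry·T), with carry = r = 0.0267
F* = 372.01 · e^(0.0267 × 6/12) = 372.01 · e^0.013350 = 372.01 × 1.013440 = HK$377.0098
Market HK$386.19 > fair HK$377.0098: forward overpriced → cash-and-carry (buy spot, short the forward).
At maturity, profit = |F_mkt − F*| = |386.19 − 377.0098| = HK$9.18 per share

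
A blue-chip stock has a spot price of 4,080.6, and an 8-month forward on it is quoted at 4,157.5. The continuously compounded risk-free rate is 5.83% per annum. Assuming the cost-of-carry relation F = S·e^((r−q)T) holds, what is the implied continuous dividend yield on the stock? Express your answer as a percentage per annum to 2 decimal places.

From F = S·e^((r−q)T): (r − q) = ln(F/S)/T
ln(4157.5/4080.6) = ln(1.018845) = 0.018670
(r − q) = 0.018670 / (8/12) = 0.028005
q = r − ln(F/S)/T = 0.0583 − 0.028005 = 0.030295
q = 3.03%

3.03%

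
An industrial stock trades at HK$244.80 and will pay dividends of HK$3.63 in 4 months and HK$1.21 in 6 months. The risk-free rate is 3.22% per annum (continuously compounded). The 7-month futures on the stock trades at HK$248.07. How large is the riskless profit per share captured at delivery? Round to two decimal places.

PV(dividends) I = 3.63·e^(−0.0322·4/12) + 1.21·e^(−0.0322·6/12) = 4.7819
Fair futures F* = (S − I)·e^(rT) = (244.80 − 4.7819)·e^0.018783 = 240.0181 × 1.018961 = 244.5691
Market HK$248.07 > fair 244.5691: forward overpriced → cash-and-carry (borrow at r, buy the stock and collect the dividends, short the forward).
Profit at T = |F_mkt − F*| = |248.07 − 244.5691| = HK$3.50 per share

HK$3.50 per share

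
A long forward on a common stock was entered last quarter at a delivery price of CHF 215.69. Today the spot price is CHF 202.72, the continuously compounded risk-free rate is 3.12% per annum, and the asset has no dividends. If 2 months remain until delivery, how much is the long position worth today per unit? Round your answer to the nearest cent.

-CHF 11.85

Current fair forward for the remaining 2 months: F = S·e^(r·T), r = 0.0312
F = 202.72 · e^(0.0312 × 2/12) = 202.72 × 1.005214 = 203.7770
Value of long forward = (F − K)·e^(−rT) = (203.7770 − 215.69) · e^(−0.0312·2/12)
= -11.9130 × 0.994813 = -11.85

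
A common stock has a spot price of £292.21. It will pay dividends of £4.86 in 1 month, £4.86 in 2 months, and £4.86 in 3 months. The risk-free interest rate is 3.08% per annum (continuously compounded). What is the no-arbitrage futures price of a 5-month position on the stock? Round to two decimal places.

PV(dividends) I = 4.86·e^(−0.0308·1/12) + 4.86·e^(−0.0308·2/12) + 4.86·e^(−0.0308·3/12)
I = 4.8475 + 4.8351 + 4.8227 = 14.5053
F = (S − I)·e^(rT) = (292.21 − 14.5053) · e^(0.0308·5/12)
= 277.7047 · e^0.012833 = 277.7047 × 1.012916 = £281.29

£281.29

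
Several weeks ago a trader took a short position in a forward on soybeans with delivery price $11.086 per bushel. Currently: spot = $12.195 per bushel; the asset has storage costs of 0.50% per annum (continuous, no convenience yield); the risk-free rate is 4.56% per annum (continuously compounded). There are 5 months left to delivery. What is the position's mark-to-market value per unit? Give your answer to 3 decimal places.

Current fair forward for the remaining 5 months: F = S·e^((r + u)·T), (r + u) = 0.0456 + 0.0050 = 0.0506
F = 12.195 · e^(0.0506 × 5/12) = 12.195 × 1.021307 = 12.4548
Value of long forward = (F − K)·e^(−rT) = (12.4548 − 11.086) · e^(−0.0456·5/12)
= 1.3688 × 0.981179 = 1.343
Short position value = −(long value) = -$1.343

-$1.343 per bushel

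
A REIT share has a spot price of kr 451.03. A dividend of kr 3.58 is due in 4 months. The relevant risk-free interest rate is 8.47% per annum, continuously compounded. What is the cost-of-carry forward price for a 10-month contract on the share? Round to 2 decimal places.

PV(dividends) I = 3.58·e^(−0.0847·4/12)
I = 3.4803
F = (S − I)·e^(rT) = (451.03 − 3.4803) · e^(0.0847·10/12)
= 447.5497 · e^0.070583 = 447.5497 × 1.073134 = kr 480.28

kr 480.28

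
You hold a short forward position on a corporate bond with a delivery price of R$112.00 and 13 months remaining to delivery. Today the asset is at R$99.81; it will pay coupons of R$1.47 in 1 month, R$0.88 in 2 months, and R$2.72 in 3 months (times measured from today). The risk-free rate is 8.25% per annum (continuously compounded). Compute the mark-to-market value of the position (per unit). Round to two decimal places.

R$7.61

PV(remaining coupons) I = 1.47·e^(−0.0825·1/12) + 0.88·e^(−0.0825·2/12) + 2.72·e^(−0.0825·3/12) = 4.9924
Current forward F = (S − I)·e^(rT) = (99.81 − 4.9924)·e^(0.0825·13/12) = 94.8176 × 1.093491 = 103.6822
Value (long) = (F − K)·e^(−rT) = (103.6822 − 112.00) × 0.914503 = -7.6067
Short position value = −(long value) = R$7.61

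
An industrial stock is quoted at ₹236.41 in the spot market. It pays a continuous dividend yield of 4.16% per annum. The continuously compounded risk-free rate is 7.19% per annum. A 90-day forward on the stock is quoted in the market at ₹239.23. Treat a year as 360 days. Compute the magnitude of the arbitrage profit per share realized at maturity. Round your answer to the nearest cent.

₹1.02 per share

Fair forward: F* = S·e^(carry·T), with carry = (r − q) = 0.0719 − 0.0416 = 0.0303
F* = 236.41 · e^(0.0303 × 90/360) = 236.41 · e^0.007575 = 236.41 × 1.007604 = ₹238.2077
Market ₹239.23 > fair ₹238.2077: forward overpriced → cash-and-carry (buy spot, short the forward).
At maturity, profit = |F_mkt − F*| = |239.23 − 238.2077| = ₹1.02 per share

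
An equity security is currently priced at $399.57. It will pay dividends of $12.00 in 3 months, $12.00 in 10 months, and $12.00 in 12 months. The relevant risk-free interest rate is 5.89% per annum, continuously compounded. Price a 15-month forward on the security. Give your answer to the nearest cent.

PV(dividends) I = 12.00·e^(−0.0589·3/12) + 12.00·e^(−0.0589·10/12) + 12.00·e^(−0.0589·12/12)
I = 11.8246 + 11.4252 + 11.3136 = 34.5634
F = (S − I)·e^(rT) = (399.57 − 34.5634) · e^(0.0589·15/12)
= 365.0066 · e^0.073625 = 365.0066 × 1.076403 = $392.89

$392.89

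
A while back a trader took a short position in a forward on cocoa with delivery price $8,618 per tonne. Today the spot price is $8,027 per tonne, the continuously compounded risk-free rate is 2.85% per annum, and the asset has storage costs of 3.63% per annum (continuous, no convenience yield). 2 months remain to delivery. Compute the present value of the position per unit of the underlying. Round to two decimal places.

Current fair forward for the remaining 2 months: F = S·e^((r + u)·T), (r + u) = 0.0285 + 0.0363 = 0.0648
F = 8027 · e^(0.0648 × 2/12) = 8027 × 1.01085853 = 8114.1614
Value of long forward = (F − K)·e^(−rT) = (8114.1614 − 8618) · e^(−0.0285·2/12)
= -503.8386 × 0.99526126 = -501.45
Short position value = −(long value) = $501.45

$501.45 per tonne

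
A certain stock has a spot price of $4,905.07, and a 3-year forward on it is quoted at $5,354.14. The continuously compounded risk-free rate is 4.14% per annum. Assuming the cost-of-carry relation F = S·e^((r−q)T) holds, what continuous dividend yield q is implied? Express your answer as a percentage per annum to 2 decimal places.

From F = S·e^((r−q)T): (r − q) = ln(F/S)/T
ln(5354.14/4905.07) = ln(1.091552) = 0.087601
(r − q) = 0.087601 / (3) = 0.029200
q = r − ln(F/S)/T = 0.0414 − 0.029200 = 0.012200
q = 1.22%

1.22%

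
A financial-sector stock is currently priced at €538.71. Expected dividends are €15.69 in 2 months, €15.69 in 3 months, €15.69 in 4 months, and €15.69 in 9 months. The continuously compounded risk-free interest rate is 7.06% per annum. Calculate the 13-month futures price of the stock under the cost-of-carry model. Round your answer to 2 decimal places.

€515.54

PV(dividends) I = 15.69·e^(−0.0706·2/12) + 15.69·e^(−0.0706·3/12) + 15.69·e^(−0.0706·4/12) + 15.69·e^(−0.0706·9/12)
I = 15.5065 + 15.4155 + 15.3251 + 14.8808 = 61.1279
F = (S − I)·e^(rT) = (538.71 − 61.1279) · e^(0.0706·13/12)
= 477.5821 · e^0.076483 = 477.5821 × 1.079484 = €515.54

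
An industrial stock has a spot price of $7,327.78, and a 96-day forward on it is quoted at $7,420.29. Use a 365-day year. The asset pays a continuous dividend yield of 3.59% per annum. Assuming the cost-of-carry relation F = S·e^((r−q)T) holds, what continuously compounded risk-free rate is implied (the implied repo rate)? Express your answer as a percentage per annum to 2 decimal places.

8.36%

From F = S·e^((r−q)T): (r − q) = ln(F/S)/T
ln(7420.29/7327.78) = ln(1.012625) = 0.012546
(r − q) = 0.012546 / (96/365) = 0.047701
r = ln(F/S)/T + q = 0.047701 + 0.0359 = 0.083601
r = 8.36%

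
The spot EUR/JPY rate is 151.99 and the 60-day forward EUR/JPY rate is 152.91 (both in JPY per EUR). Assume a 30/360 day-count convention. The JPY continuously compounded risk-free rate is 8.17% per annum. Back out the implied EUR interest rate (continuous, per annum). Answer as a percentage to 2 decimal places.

4.55%

F = S·e^((r_JPY − r_EUR)T) ⇒ r_EUR = r_JPY − ln(F/S)/T
ln(152.91/151.99) = 0.006035; /(60/360) = 0.036210
r_EUR = 0.0817 − 0.036210 = 0.045490
r_EUR = 4.55%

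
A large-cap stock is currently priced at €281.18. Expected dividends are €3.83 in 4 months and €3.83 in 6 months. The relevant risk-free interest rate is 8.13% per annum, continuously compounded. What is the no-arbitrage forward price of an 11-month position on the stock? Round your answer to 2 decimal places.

PV(dividends) I = 3.83·e^(−0.0813·4/12) + 3.83·e^(−0.0813·6/12)
I = 3.7276 + 3.6774 = 7.4050
F = (S − I)·e^(rT) = (281.18 − 7.4050) · e^(0.0813·11/12)
= 273.7750 · e^0.074525 = 273.7750 × 1.077372 = €294.96

€294.96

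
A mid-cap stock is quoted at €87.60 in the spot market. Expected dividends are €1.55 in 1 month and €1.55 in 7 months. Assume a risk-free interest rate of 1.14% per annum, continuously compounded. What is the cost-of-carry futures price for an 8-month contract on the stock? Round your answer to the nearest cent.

€85.16

PV(dividends) I = 1.55·e^(−0.0114·1/12) + 1.55·e^(−0.0114·7/12)
I = 1.5485 + 1.5397 = 3.0882
F = (S − I)·e^(rT) = (87.60 − 3.0882) · e^(0.0114·8/12)
= 84.5118 · e^0.007600 = 84.5118 × 1.007629 = €85.16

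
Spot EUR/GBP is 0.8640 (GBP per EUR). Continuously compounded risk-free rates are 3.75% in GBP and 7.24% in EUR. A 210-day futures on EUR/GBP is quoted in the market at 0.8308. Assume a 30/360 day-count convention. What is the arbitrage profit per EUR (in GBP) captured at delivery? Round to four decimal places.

0.0158 per EUR (in GBP)

Fair futures: F* = S·e^(carry·T), with carry = (r_GBP − r_EUR) = 0.0375 − 0.0724 = -0.0349
F* = 0.8640 · e^(-0.0349 × 210/360) = 0.8640 · e^-0.020358 = 0.8640 × 0.979848 = 0.8466
Market 0.8308 < fair 0.8466: forward underpriced → reverse cash-and-carry (short spot, go long the forward).
At maturity, profit = |F_mkt − F*| = |0.8308 − 0.8466| = 0.0158 per EUR (in GBP)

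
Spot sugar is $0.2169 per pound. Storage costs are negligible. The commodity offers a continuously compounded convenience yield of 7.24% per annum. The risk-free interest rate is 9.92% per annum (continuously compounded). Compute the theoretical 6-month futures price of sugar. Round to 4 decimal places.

$0.2198 per pound

Net carry = r + u − y = 0.0992 + 0.0000 − 0.0724 = 0.0268
F = S·e^((r+u−y)T) = 0.2169 · e^(0.0268 × 6/12) = 0.2169 · e^0.013400
= 0.2169 × 1.013490 = $0.2198 per pound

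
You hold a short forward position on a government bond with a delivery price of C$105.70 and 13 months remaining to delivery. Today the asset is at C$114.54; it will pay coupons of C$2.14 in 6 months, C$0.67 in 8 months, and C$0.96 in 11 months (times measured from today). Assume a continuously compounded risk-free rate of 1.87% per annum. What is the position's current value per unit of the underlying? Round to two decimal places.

-C$7.23

PV(remaining coupons) I = 2.14·e^(−0.0187·6/12) + 0.67·e^(−0.0187·8/12) + 0.96·e^(−0.0187·11/12) = 3.7255
Current forward F = (S − I)·e^(rT) = (114.54 − 3.7255)·e^(0.0187·13/12) = 110.8145 × 1.020465 = 113.0823
Value (long) = (F − K)·e^(−rT) = (113.0823 − 105.70) × 0.979945 = 7.2342
Short position value = −(long value) = -C$7.23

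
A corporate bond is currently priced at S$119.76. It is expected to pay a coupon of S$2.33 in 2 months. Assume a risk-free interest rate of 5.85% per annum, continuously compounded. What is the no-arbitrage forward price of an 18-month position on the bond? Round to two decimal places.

S$128.22

PV(coupons) I = 2.33·e^(−0.0585·2/12)
I = 2.3074
F = (S − I)·e^(rT) = (119.76 − 2.3074) · e^(0.0585·18/12)
= 117.4526 · e^0.087750 = 117.4526 × 1.091715 = S$128.22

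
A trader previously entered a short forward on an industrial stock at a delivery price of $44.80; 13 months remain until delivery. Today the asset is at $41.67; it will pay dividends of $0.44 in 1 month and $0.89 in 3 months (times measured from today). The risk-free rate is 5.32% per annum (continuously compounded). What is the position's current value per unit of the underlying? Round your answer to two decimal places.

$1.94

PV(remaining dividends) I = 0.44·e^(−0.0532·1/12) + 0.89·e^(−0.0532·3/12) = 1.3163
Current forward F = (S − I)·e^(rT) = (41.67 − 1.3163)·e^(0.0532·13/12) = 40.3537 × 1.059327 = 42.7478
Value (long) = (F − K)·e^(−rT) = (42.7478 − 44.80) × 0.943996 = -1.9373
Short position value = −(long value) = $1.94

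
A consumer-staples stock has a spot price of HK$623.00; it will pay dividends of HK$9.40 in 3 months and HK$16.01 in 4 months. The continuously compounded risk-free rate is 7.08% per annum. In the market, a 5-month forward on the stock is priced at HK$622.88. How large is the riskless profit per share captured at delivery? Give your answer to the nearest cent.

HK$6.84 per share

PV(dividends) I = 9.40·e^(−0.0708·3/12) + 16.01·e^(−0.0708·4/12) = 24.8717
Fair forward F* = (S − I)·e^(rT) = (623.00 − 24.8717)·e^0.029500 = 598.1283 × 1.029939 = 616.0357
Market HK$622.88 > fair 616.0357: forward overpriced → cash-and-carry (borrow at r, buy the stock and collect the dividends, short the forward).
Profit at T = |F_mkt − F*| = |622.88 − 616.0357| = HK$6.84 per share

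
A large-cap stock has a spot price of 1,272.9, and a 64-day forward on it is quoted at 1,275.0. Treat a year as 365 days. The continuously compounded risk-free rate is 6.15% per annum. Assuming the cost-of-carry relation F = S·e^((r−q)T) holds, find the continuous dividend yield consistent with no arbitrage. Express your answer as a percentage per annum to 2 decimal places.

From F = S·e^((r−q)T): (r − q) = ln(F/S)/T
ln(1275.0/1272.9) = ln(1.001650) = 0.001649
(r − q) = 0.001649 / (64/365) = 0.009404
q = r − ln(F/S)/T = 0.0615 − 0.009404 = 0.052096
q = 5.21%

5.21%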